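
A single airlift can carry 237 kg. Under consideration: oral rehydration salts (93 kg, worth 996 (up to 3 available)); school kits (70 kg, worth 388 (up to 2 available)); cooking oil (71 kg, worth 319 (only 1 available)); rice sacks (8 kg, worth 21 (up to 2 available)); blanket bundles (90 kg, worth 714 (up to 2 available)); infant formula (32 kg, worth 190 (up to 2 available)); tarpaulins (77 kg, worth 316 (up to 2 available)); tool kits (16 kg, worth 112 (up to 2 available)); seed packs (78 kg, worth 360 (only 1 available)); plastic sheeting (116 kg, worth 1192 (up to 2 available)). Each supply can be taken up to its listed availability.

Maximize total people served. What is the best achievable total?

2384

Greedy by ratio would take 2×oral rehydration salts + 2×rice sacks + 2×tool kits: 234 kg used, total 2258.
Replace 2×oral rehydration salts and 2×rice sacks and 2×tool kits with 2×plastic sheeting: the trade gains 126 net, giving 2384 at 232 kg.
Nothing else within 237 kg beats 2384.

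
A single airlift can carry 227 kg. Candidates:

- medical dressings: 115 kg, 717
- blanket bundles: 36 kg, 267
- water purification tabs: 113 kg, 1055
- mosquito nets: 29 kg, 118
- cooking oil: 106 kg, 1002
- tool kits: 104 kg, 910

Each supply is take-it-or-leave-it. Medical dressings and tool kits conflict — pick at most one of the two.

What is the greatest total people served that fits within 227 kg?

By people served per kg: cooking oil 9.45, water purification tabs 9.34, tool kits 8.75 lead.
Best packing: water purification tabs + cooking oil — 219 kg, 2057 total.
The spare 8 kg is too small for any remaining supply, and no feasible exchange beats 2057.

2057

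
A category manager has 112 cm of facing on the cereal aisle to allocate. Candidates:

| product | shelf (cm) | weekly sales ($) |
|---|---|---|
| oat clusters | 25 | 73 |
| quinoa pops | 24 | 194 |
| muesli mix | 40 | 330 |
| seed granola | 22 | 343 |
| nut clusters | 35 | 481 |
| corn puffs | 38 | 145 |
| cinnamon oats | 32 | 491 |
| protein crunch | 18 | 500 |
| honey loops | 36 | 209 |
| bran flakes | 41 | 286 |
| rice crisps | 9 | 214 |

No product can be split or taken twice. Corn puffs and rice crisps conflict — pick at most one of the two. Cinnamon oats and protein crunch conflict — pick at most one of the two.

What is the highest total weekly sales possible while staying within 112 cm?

1732

Quinoa pops + seed granola + nut clusters + protein crunch + rice crisps uses 108 of the 112 cm and totals 1732.
No other feasible combination exceeds 1732.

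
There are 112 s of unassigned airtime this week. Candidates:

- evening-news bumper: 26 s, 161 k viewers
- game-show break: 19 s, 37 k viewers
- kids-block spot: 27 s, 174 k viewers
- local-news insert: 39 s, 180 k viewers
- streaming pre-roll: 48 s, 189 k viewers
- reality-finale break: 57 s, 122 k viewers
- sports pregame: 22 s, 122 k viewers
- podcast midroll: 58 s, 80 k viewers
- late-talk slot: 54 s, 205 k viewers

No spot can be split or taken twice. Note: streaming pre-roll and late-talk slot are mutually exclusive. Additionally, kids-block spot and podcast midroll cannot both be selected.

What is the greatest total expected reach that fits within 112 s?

552

Density check — kids-block spot 6.44, evening-news bumper 6.19, sports pregame 5.55, local-news insert 4.62 are the best per s.
A density-first pass picks evening-news bumper + game-show break + kids-block spot + sports pregame — 494 at 94 s.
The 22 s tied up in sports pregame is better spent on local-news insert — total rises to 552 (111 s).
The spare 1 s is too small for any remaining spot, and no feasible exchange beats 552.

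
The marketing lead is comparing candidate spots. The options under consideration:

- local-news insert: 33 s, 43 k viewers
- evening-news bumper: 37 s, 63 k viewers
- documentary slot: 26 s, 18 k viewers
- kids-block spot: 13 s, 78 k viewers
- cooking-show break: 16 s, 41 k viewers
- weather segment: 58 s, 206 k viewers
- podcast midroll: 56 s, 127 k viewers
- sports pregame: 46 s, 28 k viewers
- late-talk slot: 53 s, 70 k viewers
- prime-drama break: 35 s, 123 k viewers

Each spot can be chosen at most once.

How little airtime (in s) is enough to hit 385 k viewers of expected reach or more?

106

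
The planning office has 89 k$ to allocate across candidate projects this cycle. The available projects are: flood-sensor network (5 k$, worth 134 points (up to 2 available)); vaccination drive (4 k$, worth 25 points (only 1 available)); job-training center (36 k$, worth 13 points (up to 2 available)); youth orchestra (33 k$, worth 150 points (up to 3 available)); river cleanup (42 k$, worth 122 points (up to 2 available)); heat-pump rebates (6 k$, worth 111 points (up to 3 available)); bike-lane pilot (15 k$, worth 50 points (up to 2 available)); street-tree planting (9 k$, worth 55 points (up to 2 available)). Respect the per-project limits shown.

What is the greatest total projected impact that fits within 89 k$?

By projected impact per k$: flood-sensor network 26.80, heat-pump rebates 18.50, vaccination drive 6.25, street-tree planting 6.11 lead.
Best packing: 2×flood-sensor network + vaccination drive + youth orchestra + 3×heat-pump rebates + 2×street-tree planting — 83 k$, 886 total.
No other feasible combination exceeds 886.

886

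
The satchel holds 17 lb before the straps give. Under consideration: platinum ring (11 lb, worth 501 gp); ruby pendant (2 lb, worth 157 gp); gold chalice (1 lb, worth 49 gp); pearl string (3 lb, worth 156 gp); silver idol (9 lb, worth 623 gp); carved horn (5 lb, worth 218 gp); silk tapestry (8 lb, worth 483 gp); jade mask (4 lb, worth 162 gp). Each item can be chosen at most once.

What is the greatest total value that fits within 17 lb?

1106

Filling by ratio: ruby pendant + gold chalice + pearl string + silver idol for 985, with 2 lb left unused.
Replace ruby pendant and gold chalice and pearl string with silk tapestry: the trade gains 121 net, giving 1106 at 17 lb.
The closest alternative, ruby pendant + gold chalice + silver idol + carved horn, reaches only 1047.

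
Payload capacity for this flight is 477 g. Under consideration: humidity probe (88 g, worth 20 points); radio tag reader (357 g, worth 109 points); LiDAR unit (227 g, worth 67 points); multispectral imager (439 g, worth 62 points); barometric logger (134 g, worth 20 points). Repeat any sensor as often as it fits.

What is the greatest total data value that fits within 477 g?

By data value per g: radio tag reader 0.31, LiDAR unit 0.30, humidity probe 0.23 lead.
Taking the top-ratio sensors first gives humidity probe + radio tag reader for 129 (445 g).
The 445 g tied up in humidity probe and radio tag reader is better spent on 2×LiDAR unit — total rises to 134 (454 g).

134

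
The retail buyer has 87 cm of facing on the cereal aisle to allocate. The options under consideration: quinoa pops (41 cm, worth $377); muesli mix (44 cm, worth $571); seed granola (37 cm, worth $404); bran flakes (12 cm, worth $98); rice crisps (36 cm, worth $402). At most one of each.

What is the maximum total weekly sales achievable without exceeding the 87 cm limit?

The ratio heuristic lands on muesli mix + rice crisps (973) but leaves 7 cm idle.
Replace rice crisps with seed granola: the trade gains 2 net, giving 975 at 81 cm.
Runner-up muesli mix + rice crisps tops out at 973.

975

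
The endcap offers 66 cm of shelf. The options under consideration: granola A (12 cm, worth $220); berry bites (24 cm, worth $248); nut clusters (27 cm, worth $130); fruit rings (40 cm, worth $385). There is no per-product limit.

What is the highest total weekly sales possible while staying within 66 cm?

1100

Density check — granola A 18.33, berry bites 10.33, fruit rings 9.62, nut clusters 4.81 are the best per cm.
The ratio ordering already packs tightly: 5×granola A, 60 cm, 1100.
The spare 6 cm is too small for any remaining product, and no exchange beats 1100.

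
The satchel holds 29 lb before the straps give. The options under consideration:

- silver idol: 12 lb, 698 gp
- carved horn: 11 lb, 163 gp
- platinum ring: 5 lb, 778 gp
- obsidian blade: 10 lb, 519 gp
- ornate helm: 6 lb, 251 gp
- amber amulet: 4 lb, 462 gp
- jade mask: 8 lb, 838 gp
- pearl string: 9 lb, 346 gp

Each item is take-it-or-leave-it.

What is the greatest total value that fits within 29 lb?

2776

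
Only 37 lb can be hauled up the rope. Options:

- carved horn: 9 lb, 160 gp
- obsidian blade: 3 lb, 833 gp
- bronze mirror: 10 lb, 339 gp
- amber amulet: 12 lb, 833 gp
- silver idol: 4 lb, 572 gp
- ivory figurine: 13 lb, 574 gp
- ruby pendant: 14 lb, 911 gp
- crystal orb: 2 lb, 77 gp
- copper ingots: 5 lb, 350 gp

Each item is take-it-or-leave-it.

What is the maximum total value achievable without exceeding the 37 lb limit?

3226

Greedy by ratio would take obsidian blade + amber amulet + silver idol + ivory figurine + copper ingots: 37 lb used, total 3162.
Replace ivory figurine and copper ingots with ruby pendant + crystal orb: the trade gains 64 net, giving 3226 at 35 lb.
Nothing else within 37 lb beats 3226.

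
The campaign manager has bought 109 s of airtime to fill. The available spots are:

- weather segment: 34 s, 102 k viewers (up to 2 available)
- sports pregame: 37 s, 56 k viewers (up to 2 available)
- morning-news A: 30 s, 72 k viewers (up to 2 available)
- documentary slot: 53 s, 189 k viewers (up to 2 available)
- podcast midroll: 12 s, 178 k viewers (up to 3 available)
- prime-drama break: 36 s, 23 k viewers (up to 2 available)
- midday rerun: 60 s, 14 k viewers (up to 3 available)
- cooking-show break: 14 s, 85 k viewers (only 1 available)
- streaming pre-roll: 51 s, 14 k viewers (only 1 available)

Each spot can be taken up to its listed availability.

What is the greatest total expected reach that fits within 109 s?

Density check — podcast midroll 14.83, cooking-show break 6.07, documentary slot 3.57, weather segment 3.00 are the best per s.
Best packing: documentary slot + 3×podcast midroll + cooking-show break — 103 s, 808 total.
Nothing else within 109 s beats 808.

808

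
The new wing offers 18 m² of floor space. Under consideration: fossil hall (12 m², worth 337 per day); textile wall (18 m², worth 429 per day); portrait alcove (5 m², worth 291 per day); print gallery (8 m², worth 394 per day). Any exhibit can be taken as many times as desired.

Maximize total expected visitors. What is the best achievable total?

Taking the top-ratio exhibits first gives 3×portrait alcove for 873 (15 m²).
Dropping portrait alcove frees 5 m²; slotting in print gallery (8 m²) lifts the total to 976 at 18 m².
That's the maximum — no swap from here does better than 976.

976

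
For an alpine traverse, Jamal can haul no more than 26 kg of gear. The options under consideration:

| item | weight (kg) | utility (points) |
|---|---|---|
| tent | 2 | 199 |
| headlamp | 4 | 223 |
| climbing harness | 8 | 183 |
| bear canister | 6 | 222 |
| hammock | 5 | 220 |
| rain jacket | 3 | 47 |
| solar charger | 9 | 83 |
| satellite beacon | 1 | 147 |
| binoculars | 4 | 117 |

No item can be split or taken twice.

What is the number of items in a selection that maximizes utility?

6

Best achievable utility is 1194.
tent + headlamp + climbing harness + bear canister + hammock + satellite beacon hits 1194 at 26 kg.
Any selection reaching 1194 contains exactly 6 items.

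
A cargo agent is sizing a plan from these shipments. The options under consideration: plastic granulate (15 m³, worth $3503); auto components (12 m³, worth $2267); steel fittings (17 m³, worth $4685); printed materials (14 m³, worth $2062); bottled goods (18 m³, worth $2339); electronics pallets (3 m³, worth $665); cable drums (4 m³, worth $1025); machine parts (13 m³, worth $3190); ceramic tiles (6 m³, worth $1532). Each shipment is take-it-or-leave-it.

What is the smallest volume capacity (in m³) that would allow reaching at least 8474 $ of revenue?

33

Need the lightest bundle worth ≥ 8474.
steel fittings + electronics pallets + machine parts: 8540 revenue at 33 m³.
Below 33 m³ the best achievable stays under 8474.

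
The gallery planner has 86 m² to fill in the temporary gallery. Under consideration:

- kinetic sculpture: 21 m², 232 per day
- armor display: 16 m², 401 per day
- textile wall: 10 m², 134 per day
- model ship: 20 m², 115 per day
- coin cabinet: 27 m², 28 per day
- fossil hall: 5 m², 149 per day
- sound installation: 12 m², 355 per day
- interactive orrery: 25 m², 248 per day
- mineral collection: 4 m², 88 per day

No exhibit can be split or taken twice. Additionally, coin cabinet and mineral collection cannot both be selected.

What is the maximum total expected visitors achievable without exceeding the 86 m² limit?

A density-first pass picks kinetic sculpture + armor display + textile wall + fossil hall + sound installation + mineral collection — 1359 at 68 m².
The 10 m² tied up in textile wall is better spent on interactive orrery — total rises to 1473 (83 m²).
That's the maximum — no feasible swap from here does better than 1473.

1473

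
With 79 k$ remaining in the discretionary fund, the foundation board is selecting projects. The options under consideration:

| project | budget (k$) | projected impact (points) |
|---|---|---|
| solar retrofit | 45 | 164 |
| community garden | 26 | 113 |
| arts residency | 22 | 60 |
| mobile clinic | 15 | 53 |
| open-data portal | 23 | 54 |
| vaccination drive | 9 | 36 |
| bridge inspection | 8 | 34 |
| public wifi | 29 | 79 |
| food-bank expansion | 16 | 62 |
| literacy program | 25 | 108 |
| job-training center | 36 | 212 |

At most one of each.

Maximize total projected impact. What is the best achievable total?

Best packing: community garden + vaccination drive + bridge inspection + job-training center — 79 k$, 395 total.

395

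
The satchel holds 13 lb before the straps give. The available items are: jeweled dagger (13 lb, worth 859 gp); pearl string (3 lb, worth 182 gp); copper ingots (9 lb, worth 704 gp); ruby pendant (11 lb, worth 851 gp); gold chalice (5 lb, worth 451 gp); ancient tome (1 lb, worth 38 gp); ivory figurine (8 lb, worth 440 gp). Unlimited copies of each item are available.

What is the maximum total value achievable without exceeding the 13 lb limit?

1084

Best packing: pearl string + 2×gold chalice — 13 lb, 1084 total.
Every other selection either busts 13 lb or fails to beat 1084.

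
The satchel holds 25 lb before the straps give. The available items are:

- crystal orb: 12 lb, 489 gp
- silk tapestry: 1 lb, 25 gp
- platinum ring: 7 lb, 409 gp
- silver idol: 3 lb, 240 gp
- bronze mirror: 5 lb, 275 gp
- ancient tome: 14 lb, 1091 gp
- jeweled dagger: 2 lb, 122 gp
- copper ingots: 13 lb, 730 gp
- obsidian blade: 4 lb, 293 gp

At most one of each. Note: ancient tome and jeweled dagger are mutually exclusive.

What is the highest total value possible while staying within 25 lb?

1793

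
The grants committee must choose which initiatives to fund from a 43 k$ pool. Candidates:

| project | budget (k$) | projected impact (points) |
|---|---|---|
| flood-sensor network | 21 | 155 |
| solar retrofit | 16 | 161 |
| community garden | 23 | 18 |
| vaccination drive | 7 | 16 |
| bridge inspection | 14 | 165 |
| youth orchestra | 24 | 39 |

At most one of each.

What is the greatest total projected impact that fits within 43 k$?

342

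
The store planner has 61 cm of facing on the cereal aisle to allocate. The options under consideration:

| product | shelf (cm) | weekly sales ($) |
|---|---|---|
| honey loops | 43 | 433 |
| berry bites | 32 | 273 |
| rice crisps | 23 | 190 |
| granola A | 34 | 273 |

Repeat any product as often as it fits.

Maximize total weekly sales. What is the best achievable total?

463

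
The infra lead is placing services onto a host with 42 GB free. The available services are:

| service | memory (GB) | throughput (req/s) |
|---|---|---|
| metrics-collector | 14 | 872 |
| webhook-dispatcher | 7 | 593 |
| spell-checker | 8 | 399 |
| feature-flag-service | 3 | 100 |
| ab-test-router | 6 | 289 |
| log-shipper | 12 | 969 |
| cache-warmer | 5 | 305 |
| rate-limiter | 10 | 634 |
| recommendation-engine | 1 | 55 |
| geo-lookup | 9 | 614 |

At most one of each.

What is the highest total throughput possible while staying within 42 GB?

3048

By throughput per GB: webhook-dispatcher 84.71, log-shipper 80.75, geo-lookup 68.22 lead.
Taking the top-ratio services first gives webhook-dispatcher + feature-flag-service + log-shipper + rate-limiter + recommendation-engine + geo-lookup for 2965 (42 GB).
Dropping feature-flag-service and rate-limiter and recommendation-engine frees 14 GB; slotting in metrics-collector (14 GB) lifts the total to 3048 at 42 GB.
An exhaustive check of the 1024 subsets confirms 3048.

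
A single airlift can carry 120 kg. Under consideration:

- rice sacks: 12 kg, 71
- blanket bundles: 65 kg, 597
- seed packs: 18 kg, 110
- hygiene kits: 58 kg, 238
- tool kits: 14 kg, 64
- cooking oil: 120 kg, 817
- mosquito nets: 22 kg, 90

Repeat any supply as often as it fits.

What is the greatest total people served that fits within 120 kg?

By people served per kg: blanket bundles 9.18, cooking oil 6.81, seed packs 6.11, rice sacks 5.92 lead.
Best packing: blanket bundles + 3×seed packs — 119 kg, 927 total.

927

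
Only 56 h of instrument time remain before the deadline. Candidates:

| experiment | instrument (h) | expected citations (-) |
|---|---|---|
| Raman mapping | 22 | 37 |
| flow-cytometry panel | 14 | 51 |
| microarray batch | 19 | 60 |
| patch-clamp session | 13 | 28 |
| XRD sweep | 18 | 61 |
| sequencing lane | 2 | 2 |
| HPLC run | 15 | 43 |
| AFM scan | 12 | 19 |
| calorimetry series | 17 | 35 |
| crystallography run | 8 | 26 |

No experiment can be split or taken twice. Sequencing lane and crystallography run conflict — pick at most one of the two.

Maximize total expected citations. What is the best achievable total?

181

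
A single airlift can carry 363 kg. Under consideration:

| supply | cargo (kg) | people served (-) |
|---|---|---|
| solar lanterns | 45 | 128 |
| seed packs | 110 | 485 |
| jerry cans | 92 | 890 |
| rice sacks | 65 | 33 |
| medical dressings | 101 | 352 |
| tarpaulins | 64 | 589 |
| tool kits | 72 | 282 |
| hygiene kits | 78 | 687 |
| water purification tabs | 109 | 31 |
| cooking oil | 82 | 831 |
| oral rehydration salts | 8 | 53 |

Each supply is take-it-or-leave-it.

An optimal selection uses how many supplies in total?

Best achievable people served is 3125.
One optimal bundle: solar lanterns + jerry cans + tarpaulins + hygiene kits + cooking oil (361 kg).
All optima have 5 supplies.

5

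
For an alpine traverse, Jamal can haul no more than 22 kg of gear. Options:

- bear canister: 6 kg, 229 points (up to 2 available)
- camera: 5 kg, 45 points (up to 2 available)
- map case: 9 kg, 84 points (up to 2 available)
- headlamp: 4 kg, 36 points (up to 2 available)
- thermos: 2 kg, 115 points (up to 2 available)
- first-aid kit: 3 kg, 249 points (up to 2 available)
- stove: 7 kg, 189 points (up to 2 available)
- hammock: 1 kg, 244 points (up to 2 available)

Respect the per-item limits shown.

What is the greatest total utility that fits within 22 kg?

Density check — hammock 244.00, first-aid kit 83.00, thermos 57.50 are the best per kg.
Greedy by ratio would take bear canister + headlamp + 2×thermos + 2×first-aid kit + 2×hammock: 22 kg used, total 1481.
The 6 kg tied up in headlamp and thermos is better spent on bear canister — total rises to 1559 (22 kg).
That's the maximum — no swap from here does better than 1559.

1559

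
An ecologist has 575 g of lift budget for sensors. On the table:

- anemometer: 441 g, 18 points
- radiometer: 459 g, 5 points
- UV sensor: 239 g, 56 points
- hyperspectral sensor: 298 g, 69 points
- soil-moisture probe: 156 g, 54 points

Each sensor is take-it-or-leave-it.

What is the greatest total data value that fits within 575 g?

125

A density-first pass picks UV sensor + soil-moisture probe — 110 at 395 g.
Dropping soil-moisture probe frees 156 g; slotting in hyperspectral sensor (298 g) lifts the total to 125 at 537 g.
No other feasible combination exceeds 125.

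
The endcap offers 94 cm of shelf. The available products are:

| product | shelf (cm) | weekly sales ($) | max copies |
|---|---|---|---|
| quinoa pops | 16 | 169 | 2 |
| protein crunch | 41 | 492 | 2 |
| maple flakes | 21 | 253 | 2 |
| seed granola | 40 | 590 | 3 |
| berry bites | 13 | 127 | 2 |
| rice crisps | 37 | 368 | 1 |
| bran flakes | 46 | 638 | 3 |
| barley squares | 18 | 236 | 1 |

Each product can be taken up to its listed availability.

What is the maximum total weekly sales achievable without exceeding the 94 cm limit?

1307

2×seed granola + berry bites uses 93 of the 94 cm and totals 1307.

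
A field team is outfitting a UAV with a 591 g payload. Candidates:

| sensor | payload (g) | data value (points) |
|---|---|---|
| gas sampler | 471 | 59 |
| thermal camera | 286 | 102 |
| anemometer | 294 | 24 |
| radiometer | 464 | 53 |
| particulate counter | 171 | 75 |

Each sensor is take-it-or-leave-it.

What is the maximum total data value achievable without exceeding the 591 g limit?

Density check — particulate counter 0.44, thermal camera 0.36, gas sampler 0.13, radiometer 0.11 are the best per g.
The ratio ordering already packs tightly: thermal camera + particulate counter, 457 g, 177.
Runner-up thermal camera + anemometer tops out at 126.

177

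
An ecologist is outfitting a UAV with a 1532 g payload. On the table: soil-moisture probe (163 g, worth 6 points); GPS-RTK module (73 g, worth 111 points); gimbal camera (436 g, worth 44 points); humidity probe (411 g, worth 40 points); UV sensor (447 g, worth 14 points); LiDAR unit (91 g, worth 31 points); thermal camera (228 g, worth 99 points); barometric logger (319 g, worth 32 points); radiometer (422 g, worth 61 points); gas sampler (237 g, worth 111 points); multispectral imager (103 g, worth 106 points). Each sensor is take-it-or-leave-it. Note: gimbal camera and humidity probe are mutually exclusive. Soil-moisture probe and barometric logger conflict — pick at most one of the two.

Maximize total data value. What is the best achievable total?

Density check — GPS-RTK module 1.52, multispectral imager 1.03, gas sampler 0.47, thermal camera 0.43 are the best per g.
Taking GPS-RTK module + LiDAR unit + thermal camera + barometric logger + radiometer + gas sampler + multispectral imager: 1473 g used, 551 in data value.
The spare 59 g is too small for any remaining sensor, and no feasible exchange beats 551.

551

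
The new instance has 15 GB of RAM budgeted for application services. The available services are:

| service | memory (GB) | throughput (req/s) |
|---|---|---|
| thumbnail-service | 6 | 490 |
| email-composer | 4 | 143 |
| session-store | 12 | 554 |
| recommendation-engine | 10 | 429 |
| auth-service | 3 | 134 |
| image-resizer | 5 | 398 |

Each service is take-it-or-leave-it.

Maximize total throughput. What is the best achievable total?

Taking the top-ratio services first gives thumbnail-service + auth-service + image-resizer for 1022 (14 GB).
Replace auth-service with email-composer: the trade gains 9 net, giving 1031 at 15 GB.
The closest alternative, thumbnail-service + auth-service + image-resizer, reaches only 1022.

1031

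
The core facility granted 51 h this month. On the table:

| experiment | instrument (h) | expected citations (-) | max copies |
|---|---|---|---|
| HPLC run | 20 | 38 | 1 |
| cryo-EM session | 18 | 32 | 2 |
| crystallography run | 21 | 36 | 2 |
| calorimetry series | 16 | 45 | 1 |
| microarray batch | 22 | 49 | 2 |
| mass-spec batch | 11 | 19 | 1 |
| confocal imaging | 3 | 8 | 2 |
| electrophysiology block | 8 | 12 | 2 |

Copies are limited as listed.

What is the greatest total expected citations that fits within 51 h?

114

Greedy by ratio would take calorimetry series + microarray batch + 2×confocal imaging: 44 h used, total 110.
The 3 h tied up in confocal imaging is better spent on electrophysiology block — total rises to 114 (49 h).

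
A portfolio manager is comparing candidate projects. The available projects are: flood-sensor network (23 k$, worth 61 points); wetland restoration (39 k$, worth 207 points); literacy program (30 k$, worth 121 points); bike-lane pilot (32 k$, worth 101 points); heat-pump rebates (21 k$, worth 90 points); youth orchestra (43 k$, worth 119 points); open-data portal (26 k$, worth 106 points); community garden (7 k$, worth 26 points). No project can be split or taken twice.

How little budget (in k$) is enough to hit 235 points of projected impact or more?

58

Look for the lowest-budget combination reaching 235.
literacy program + heat-pump rebates + community garden reaches 237 using 58 k$.
Below 58 k$ the best achievable stays under 235.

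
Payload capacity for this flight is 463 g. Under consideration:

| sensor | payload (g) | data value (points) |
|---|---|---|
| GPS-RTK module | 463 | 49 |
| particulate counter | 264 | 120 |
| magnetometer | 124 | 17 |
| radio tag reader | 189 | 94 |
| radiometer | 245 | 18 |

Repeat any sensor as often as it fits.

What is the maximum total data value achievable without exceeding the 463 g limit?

Density check — radio tag reader 0.50, particulate counter 0.45, magnetometer 0.14 are the best per g.
Taking the top-ratio sensors first gives 2×radio tag reader for 188 (378 g).
Replace radio tag reader with particulate counter: the trade gains 26 net, giving 214 at 453 g.

214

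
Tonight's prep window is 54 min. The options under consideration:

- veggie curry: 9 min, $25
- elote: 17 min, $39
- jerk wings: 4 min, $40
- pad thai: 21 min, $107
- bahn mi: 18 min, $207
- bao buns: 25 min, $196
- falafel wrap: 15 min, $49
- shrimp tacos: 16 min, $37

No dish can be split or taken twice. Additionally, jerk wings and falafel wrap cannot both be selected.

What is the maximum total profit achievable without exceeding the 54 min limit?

Ranking by ratio (profit/min): bahn mi 11.50, jerk wings 10.00, bao buns 7.84, pad thai 5.10.
Best packing: jerk wings + bahn mi + bao buns — 47 min, 443 total.
Nothing else feasible within 54 min beats 443.

443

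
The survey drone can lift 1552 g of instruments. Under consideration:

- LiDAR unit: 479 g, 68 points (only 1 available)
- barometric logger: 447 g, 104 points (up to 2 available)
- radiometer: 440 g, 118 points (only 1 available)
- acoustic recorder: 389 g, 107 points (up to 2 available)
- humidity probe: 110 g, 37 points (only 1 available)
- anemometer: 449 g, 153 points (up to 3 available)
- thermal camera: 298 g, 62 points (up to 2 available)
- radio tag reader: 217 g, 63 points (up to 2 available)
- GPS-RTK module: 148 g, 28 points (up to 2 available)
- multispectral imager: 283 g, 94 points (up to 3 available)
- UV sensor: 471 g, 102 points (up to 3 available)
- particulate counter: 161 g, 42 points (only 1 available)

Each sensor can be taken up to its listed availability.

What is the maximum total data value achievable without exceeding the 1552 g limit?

501

Density check — anemometer 0.34, humidity probe 0.34, multispectral imager 0.33, radio tag reader 0.29 are the best per g.
A density-first pass picks humidity probe + 3×anemometer — 496 at 1457 g.
The 110 g tied up in humidity probe is better spent on particulate counter — total rises to 501 (1508 g).
The spare 44 g is too small for any remaining sensor, and no exchange beats 501.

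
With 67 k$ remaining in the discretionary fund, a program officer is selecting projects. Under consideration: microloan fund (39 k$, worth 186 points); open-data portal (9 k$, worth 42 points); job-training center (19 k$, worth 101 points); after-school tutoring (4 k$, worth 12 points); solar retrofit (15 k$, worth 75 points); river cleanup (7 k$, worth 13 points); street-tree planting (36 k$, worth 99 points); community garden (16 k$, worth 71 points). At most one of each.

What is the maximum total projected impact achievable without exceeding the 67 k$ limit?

329

By projected impact per k$: job-training center 5.32, solar retrofit 5.00, microloan fund 4.77, open-data portal 4.67 lead.
Greedy by ratio would take open-data portal + job-training center + after-school tutoring + solar retrofit + community garden: 63 k$ used, total 301.
Dropping after-school tutoring and solar retrofit and community garden frees 35 k$; slotting in microloan fund (39 k$) lifts the total to 329 at 67 k$.
That's the maximum — no swap from here does better than 329.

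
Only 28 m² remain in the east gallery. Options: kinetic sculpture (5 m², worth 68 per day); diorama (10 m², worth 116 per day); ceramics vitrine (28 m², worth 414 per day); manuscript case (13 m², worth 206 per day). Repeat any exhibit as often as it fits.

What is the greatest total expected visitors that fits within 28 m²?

414

Filling by ratio: 2×manuscript case for 412, with 2 m² left unused.
The 26 m² tied up in 2×manuscript case is better spent on ceramics vitrine — total rises to 414 (28 m²).
No other feasible combination exceeds 414.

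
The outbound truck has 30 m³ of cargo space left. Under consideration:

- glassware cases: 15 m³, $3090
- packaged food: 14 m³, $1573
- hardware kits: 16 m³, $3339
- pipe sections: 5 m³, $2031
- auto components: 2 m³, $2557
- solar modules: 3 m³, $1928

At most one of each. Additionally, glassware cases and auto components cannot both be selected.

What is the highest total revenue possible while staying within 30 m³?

Taking hardware kits + pipe sections + auto components + solar modules: 26 m³ used, 9855 in revenue.
An exhaustive check of the 64 subsets confirms 9855.

9855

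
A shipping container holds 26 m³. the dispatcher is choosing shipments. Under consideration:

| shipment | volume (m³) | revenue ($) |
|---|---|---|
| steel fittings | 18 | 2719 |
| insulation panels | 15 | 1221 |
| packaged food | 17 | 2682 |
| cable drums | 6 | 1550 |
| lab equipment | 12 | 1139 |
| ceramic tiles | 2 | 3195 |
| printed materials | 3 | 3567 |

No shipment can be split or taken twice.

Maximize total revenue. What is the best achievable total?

9533

The ratio heuristic lands on cable drums + lab equipment + ceramic tiles + printed materials (9451) but leaves 3 m³ idle.
Dropping lab equipment frees 12 m³; slotting in insulation panels (15 m³) lifts the total to 9533 at 26 m³.
Nothing else within 26 m³ beats 9533.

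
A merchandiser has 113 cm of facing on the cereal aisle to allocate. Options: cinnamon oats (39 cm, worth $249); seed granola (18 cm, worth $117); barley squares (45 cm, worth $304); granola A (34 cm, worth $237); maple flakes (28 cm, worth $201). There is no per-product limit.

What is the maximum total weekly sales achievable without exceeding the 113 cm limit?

804

Taking 4×maple flakes: 112 cm used, 804 in weekly sales.
No other feasible combination exceeds 804.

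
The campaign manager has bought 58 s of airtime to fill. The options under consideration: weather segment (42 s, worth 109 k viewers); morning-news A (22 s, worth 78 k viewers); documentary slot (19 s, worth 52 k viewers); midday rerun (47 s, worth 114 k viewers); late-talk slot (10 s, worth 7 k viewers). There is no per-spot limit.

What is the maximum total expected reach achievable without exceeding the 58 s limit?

Best packing: 2×morning-news A + late-talk slot — 54 s, 163 total.
No other feasible combination exceeds 163.

163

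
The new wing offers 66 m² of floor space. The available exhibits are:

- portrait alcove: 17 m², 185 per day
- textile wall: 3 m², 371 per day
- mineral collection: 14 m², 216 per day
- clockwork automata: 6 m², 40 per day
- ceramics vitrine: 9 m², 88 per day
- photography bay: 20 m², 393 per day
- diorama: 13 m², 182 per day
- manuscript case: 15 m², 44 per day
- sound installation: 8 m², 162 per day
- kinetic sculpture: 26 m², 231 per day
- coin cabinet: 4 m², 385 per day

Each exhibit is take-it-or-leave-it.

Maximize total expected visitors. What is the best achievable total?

1712

Taking the top-ratio exhibits first gives textile wall + mineral collection + photography bay + diorama + sound installation + coin cabinet for 1709 (62 m²).
Replace diorama with portrait alcove: the trade gains 3 net, giving 1712 at 66 m².
Nothing else within 66 m² beats 1712.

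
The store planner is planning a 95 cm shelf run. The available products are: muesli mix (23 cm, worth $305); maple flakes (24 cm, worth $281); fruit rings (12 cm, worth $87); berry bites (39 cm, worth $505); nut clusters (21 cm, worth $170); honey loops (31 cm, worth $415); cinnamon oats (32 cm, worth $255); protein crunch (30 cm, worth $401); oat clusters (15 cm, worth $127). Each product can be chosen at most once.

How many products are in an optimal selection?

3

The maximum weekly sales within 95 cm is 1225.
muesli mix + berry bites + honey loops hits 1225 at 93 cm.
Every optimal selection uses 3 products.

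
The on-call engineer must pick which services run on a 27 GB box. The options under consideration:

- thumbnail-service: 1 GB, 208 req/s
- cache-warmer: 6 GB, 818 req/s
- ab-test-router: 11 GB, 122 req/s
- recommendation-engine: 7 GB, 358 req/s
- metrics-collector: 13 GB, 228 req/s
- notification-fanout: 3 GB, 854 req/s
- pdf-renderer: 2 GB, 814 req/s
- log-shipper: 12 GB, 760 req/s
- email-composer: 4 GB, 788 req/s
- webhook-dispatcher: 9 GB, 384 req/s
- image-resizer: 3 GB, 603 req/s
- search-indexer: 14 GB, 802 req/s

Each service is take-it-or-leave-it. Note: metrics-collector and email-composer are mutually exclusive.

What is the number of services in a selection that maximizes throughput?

The maximum throughput within 27 GB is 4443.
One optimal bundle: thumbnail-service + cache-warmer + recommendation-engine + notification-fanout + pdf-renderer + email-composer + image-resizer (26 GB).
Any selection reaching 4443 contains exactly 7 services.

7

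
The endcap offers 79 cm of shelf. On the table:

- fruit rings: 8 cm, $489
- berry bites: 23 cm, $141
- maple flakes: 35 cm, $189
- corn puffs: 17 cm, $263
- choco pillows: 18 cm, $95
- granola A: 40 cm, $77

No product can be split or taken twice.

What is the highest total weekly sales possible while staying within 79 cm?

Density check — fruit rings 61.12, corn puffs 15.47, berry bites 6.13, maple flakes 5.40 are the best per cm.
The ratio heuristic lands on fruit rings + berry bites + corn puffs + choco pillows (988) but leaves 13 cm idle.
Replace berry bites with maple flakes: the trade gains 48 net, giving 1036 at 78 cm.
An exhaustive check of the 64 subsets confirms 1036.

1036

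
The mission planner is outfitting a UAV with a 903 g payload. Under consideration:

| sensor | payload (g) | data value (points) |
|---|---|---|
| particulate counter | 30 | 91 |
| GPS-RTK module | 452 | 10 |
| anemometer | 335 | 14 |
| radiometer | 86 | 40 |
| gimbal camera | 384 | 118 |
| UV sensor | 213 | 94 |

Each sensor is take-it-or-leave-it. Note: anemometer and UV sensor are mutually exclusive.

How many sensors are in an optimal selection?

4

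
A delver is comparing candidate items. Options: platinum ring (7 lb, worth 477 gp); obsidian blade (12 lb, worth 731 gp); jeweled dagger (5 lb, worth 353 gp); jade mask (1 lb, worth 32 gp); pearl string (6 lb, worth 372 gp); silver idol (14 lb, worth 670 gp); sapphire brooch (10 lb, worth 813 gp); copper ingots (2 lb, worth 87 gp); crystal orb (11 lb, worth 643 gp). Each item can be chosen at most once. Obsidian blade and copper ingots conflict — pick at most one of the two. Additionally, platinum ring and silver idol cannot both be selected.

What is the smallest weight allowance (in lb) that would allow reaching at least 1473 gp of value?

21

Look for the lowest-weight combination reaching 1473.
Taking jeweled dagger + pearl string + sapphire brooch gives 1538 (≥ 1473) for 21 lb.
Any bundle with less than 21 lb falls short of 1473.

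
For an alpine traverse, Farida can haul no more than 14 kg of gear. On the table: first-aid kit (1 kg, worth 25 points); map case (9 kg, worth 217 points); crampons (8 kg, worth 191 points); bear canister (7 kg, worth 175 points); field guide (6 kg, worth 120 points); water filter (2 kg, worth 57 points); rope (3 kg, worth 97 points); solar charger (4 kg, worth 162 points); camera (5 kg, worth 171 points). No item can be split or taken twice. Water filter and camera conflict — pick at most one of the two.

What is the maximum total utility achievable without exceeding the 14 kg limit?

Taking first-aid kit + rope + solar charger + camera: 13 kg used, 455 in utility.

455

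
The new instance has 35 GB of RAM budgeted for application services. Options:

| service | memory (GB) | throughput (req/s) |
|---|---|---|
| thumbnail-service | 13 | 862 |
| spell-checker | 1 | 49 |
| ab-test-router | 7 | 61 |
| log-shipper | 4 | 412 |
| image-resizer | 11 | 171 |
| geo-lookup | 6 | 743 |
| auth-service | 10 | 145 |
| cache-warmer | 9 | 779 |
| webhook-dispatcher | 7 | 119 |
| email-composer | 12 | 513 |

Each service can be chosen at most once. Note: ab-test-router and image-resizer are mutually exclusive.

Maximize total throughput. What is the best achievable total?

Density check — geo-lookup 123.83, log-shipper 103.00, cache-warmer 86.56 are the best per GB.
Thumbnail-service + spell-checker + log-shipper + geo-lookup + cache-warmer uses 33 of the 35 GB and totals 2845.
Nothing else feasible within 35 GB beats 2845.

2845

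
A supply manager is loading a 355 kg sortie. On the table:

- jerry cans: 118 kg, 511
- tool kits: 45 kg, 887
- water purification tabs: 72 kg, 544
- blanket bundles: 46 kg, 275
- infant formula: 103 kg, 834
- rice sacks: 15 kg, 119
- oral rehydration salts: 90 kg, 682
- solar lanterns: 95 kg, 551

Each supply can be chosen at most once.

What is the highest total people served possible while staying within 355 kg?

3073

Density check — tool kits 19.71, infant formula 8.10, rice sacks 7.93 are the best per kg.
Greedy by ratio would take tool kits + water purification tabs + infant formula + rice sacks + oral rehydration salts: 325 kg used, total 3066.
Dropping water purification tabs frees 72 kg; slotting in solar lanterns (95 kg) lifts the total to 3073 at 348 kg.
The closest alternative, tool kits + water purification tabs + infant formula + rice sacks + oral rehydration salts, reaches only 3066.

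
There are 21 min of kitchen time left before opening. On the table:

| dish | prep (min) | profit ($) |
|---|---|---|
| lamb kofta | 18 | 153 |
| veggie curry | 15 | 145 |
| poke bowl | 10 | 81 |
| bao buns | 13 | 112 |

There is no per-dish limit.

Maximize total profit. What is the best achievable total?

By profit per min: veggie curry 9.67, bao buns 8.62, lamb kofta 8.50, poke bowl 8.10 lead.
Greedy by ratio would take veggie curry: 15 min used, total 145.
The 15 min tied up in veggie curry is better spent on 2×poke bowl — total rises to 162 (20 min).

162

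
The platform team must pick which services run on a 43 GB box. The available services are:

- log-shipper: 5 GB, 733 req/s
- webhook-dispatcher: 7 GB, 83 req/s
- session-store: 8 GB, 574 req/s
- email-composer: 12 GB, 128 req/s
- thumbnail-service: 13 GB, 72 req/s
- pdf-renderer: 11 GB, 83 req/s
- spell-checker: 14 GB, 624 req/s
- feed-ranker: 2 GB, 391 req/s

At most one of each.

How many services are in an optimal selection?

Best achievable throughput is 2450.
For example log-shipper + session-store + email-composer + spell-checker + feed-ranker achieves it, using 41 GB.
Every optimal selection uses 5 services.

5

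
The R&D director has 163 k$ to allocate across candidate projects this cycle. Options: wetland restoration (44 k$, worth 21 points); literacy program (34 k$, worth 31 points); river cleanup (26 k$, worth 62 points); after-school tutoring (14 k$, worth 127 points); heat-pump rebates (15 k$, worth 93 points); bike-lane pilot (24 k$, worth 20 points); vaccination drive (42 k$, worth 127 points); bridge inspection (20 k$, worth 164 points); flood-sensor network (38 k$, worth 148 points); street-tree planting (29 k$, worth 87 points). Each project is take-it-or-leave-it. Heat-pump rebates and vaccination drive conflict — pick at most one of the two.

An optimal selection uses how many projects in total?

6

Optimal total is 681.
river cleanup + after-school tutoring + heat-pump rebates + bridge inspection + flood-sensor network + street-tree planting hits 681 at 142 k$.
All optima have 6 projects.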